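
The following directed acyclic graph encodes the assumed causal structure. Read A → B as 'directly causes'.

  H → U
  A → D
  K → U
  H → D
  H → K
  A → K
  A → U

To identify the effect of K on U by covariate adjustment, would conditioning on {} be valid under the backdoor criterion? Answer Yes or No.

Backdoor paths from K to U (paths whose first edge points into K):
  P1: K <- A -> U
  P2: K <- A -> D <- H -> U
  P3: K <- H -> U
  P4: K <- H -> D <- A -> U
Condition 1 (no descendant of K in the set): holds — descendants of K are {U}; none are in {}.
Condition 2 (every backdoor path blocked by {}):
  P1: open — no interior node is in the conditioning set.
  P2: blocked at collider D (neither it nor any descendant is in the conditioning set).
  P3: open — no interior node is in the conditioning set.
  P4: blocked at collider D (neither it nor any descendant is in the conditioning set).
{} does not satisfy the backdoor criterion.

No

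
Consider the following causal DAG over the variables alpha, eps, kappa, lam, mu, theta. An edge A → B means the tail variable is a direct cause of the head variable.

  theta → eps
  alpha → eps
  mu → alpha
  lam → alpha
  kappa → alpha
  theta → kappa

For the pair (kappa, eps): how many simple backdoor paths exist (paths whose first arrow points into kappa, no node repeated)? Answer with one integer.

1

A backdoor path from kappa to eps is any simple undirected path whose first edge points into kappa (i.e. leaves kappa via a parent).
Parents of kappa: {theta}.
Enumerating:
  P1: kappa <- theta -> eps
That exhausts the simple backdoor paths. Count: 1.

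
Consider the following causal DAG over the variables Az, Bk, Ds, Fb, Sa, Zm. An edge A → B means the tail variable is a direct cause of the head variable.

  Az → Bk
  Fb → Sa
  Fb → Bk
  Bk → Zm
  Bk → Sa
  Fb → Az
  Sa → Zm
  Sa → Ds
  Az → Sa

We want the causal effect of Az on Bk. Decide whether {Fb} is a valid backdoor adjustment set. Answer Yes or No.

Yes

Backdoor paths from Az to Bk (paths whose first edge points into Az):
  P1: Az <- Fb -> Bk
  P2: Az <- Fb -> Sa <- Bk
  P3: Az <- Fb -> Sa -> Zm <- Bk
Condition 1 (no descendant of Az in the set): holds — descendants of Az are {Bk, Ds, Sa, Zm}; none are in {Fb}.
Condition 2 (every backdoor path blocked by {Fb}):
  P1: blocked at fork node Fb ∈ conditioning set.
  P2: blocked at fork node Fb ∈ conditioning set.
  P3: blocked at fork node Fb ∈ conditioning set.
{Fb} satisfies the backdoor criterion.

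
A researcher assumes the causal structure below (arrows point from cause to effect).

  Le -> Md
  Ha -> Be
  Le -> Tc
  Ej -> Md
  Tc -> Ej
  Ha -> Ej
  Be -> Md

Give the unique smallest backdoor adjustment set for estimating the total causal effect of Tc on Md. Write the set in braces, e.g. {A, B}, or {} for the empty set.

Variables eligible for adjustment (non-descendants of Tc, excluding Tc and Md): {Be, Ha, Le}.
Backdoor paths from Tc to Md:
  P1: Tc <- Le -> Md
The empty set is not sufficient: P1 (Tc <- Le -> Md) has no collider blocking it and no conditioned non-collider, so it is open.
Try {Le}:
  P1: blocked at fork node Le ∈ conditioning set.
{Le} contains no descendant of Tc and blocks every backdoor path.
No other singleton works — e.g. {Ha} leaves P1 open — so {Le} is the unique smallest valid adjustment set.

{Le}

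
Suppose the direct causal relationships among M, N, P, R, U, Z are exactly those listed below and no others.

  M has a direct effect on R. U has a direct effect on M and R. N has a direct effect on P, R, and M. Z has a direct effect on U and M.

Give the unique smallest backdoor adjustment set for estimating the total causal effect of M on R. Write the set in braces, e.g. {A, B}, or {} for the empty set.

{N, U}

Variables eligible for adjustment (non-descendants of M, excluding M and R): {N, P, U, Z}.
Backdoor paths from M to R:
  P1: M <- N -> R
  P2: M <- Z -> U -> R
  P3: M <- U -> R
The empty set is not sufficient: P1 (M <- N -> R) has no collider blocking it and no conditioned non-collider, so it is open.
Try {N, U}:
  P1: blocked at fork node N ∈ conditioning set.
  P2: blocked at chain node U ∈ conditioning set.
  P3: blocked at fork node U ∈ conditioning set.
{N, U} contains no descendant of M and blocks every backdoor path.
Every element of {N, U} is needed (dropping N leaves P1 open; dropping U leaves P2 open), so no proper subset is valid.
Among all size-2 subsets of the eligible variables, only {N, U} blocks every backdoor path, so it is the unique smallest valid adjustment set.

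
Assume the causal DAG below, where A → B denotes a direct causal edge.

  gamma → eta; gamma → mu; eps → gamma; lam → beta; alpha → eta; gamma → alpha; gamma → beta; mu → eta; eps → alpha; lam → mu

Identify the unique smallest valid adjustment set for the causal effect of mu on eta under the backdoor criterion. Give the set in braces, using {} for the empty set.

Variables eligible for adjustment (non-descendants of mu, excluding mu and eta): {alpha, beta, eps, gamma, lam}.
Backdoor paths from mu to eta:
  P1: mu <- lam -> beta <- gamma <- eps -> alpha -> eta
  P2: mu <- lam -> beta <- gamma -> alpha -> eta
  P3: mu <- lam -> beta <- gamma -> eta
  P4: mu <- gamma <- eps -> alpha -> eta
  P5: mu <- gamma -> alpha -> eta
  P6: mu <- gamma -> eta
The empty set is not sufficient: P4 (mu <- gamma <- eps -> alpha -> eta) has no collider blocking it and no conditioned non-collider, so it is open.
Try {gamma}:
  P1: blocked at collider beta (neither it nor any descendant is in the conditioning set).
  P2: blocked at collider beta (neither it nor any descendant is in the conditioning set).
  P3: blocked at collider beta (neither it nor any descendant is in the conditioning set).
  P4: blocked at chain node gamma ∈ conditioning set.
  P5: blocked at fork node gamma ∈ conditioning set.
  P6: blocked at fork node gamma ∈ conditioning set.
{gamma} contains no descendant of mu and blocks every backdoor path.
No other singleton works — e.g. {lam} leaves P4 open — so {gamma} is the unique smallest valid adjustment set.

{gamma}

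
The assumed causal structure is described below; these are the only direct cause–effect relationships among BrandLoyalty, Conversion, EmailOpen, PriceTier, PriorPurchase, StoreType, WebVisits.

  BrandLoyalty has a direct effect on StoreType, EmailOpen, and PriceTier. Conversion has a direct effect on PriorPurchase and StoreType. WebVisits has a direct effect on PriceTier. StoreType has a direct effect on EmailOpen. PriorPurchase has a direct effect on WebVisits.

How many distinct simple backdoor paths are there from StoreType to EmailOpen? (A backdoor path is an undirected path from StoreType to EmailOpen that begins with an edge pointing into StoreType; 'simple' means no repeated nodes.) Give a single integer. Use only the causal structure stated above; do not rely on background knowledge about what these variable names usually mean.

A backdoor path from StoreType to EmailOpen is any simple undirected path whose first edge points into StoreType (i.e. leaves StoreType via a parent).
Parents of StoreType: {BrandLoyalty, Conversion}.
Enumerating:
  P1: StoreType <- Conversion -> PriorPurchase -> WebVisits -> PriceTier <- BrandLoyalty -> EmailOpen
  P2: StoreType <- BrandLoyalty -> EmailOpen
That exhausts the simple backdoor paths. Count: 2.

2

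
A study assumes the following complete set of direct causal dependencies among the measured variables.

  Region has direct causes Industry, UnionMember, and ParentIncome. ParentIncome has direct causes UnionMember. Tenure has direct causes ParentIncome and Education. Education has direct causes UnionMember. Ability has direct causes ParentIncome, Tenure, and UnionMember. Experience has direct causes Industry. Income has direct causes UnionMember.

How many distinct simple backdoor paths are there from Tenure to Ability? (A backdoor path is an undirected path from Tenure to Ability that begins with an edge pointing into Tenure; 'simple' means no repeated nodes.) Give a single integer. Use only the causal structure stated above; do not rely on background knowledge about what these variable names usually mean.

6

A backdoor path from Tenure to Ability is any simple undirected path whose first edge points into Tenure (i.e. leaves Tenure via a parent).
Parents of Tenure: {Education, ParentIncome}.
Enumerating:
  P1: Tenure <- ParentIncome <- UnionMember -> Ability
  P2: Tenure <- ParentIncome -> Region <- UnionMember -> Ability
  P3: Tenure <- ParentIncome -> Ability
  P4: Tenure <- Education <- UnionMember -> ParentIncome -> Ability
  P5: Tenure <- Education <- UnionMember -> Region <- ParentIncome -> Ability
  P6: Tenure <- Education <- UnionMember -> Ability
That exhausts the simple backdoor paths. Count: 6.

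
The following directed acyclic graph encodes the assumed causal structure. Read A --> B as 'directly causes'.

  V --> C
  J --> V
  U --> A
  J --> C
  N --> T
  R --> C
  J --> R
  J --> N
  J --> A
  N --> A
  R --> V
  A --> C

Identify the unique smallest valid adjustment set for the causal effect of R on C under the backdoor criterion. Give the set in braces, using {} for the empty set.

Variables eligible for adjustment (non-descendants of R, excluding R and C): {A, J, N, T, U}.
Backdoor paths from R to C:
  P1: R <- J -> N -> A -> C
  P2: R <- J -> A -> C
  P3: R <- J -> V -> C
  P4: R <- J -> C
The empty set is not sufficient: P1 (R <- J -> N -> A -> C) has no collider blocking it and no conditioned non-collider, so it is open.
Try {J}:
  P1: blocked at fork node J ∈ conditioning set.
  P2: blocked at fork node J ∈ conditioning set.
  P3: blocked at fork node J ∈ conditioning set.
  P4: blocked at fork node J ∈ conditioning set.
{J} contains no descendant of R and blocks every backdoor path.
No other singleton works — e.g. {U} leaves P1 open — so {J} is the unique smallest valid adjustment set.

{J}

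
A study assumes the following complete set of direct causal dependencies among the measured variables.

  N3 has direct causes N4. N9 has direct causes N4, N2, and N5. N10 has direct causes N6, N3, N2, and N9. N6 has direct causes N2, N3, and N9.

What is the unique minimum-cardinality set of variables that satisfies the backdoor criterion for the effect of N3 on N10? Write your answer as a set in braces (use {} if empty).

Variables eligible for adjustment (non-descendants of N3, excluding N3 and N10): {N2, N4, N5, N9}.
Backdoor paths from N3 to N10:
  P1: N3 <- N4 -> N9 <- N2 -> N6 -> N10
  P2: N3 <- N4 -> N9 <- N2 -> N10
  P3: N3 <- N4 -> N9 -> N6 <- N2 -> N10
  P4: N3 <- N4 -> N9 -> N6 -> N10
  P5: N3 <- N4 -> N9 -> N10
The empty set is not sufficient: P4 (N3 <- N4 -> N9 -> N6 -> N10) has no collider blocking it and no conditioned non-collider, so it is open.
Try {N4}:
  P1: blocked at fork node N4 ∈ conditioning set.
  P2: blocked at fork node N4 ∈ conditioning set.
  P3: blocked at fork node N4 ∈ conditioning set.
  P4: blocked at fork node N4 ∈ conditioning set.
  P5: blocked at fork node N4 ∈ conditioning set.
{N4} contains no descendant of N3 and blocks every backdoor path.
No other singleton works — e.g. {N2} leaves P4 open — so {N4} is the unique smallest valid adjustment set.

{N4}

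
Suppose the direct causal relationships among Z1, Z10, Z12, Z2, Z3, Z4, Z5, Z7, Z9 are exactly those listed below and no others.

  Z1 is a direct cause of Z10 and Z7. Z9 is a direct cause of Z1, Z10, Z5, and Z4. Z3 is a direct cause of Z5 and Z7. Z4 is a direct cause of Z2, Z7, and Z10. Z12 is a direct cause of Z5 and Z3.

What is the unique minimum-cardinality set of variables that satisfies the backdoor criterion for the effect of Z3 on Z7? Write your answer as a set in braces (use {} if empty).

{}

Variables eligible for adjustment (non-descendants of Z3, excluding Z3 and Z7): {Z1, Z10, Z12, Z2, Z4, Z9}.
Backdoor paths from Z3 to Z7:
  P1: Z3 <- Z12 -> Z5 <- Z9 -> Z4 -> Z7
  P2: Z3 <- Z12 -> Z5 <- Z9 -> Z4 -> Z10 <- Z1 -> Z7
  P3: Z3 <- Z12 -> Z5 <- Z9 -> Z1 -> Z7
  P4: Z3 <- Z12 -> Z5 <- Z9 -> Z1 -> Z10 <- Z4 -> Z7
  P5: Z3 <- Z12 -> Z5 <- Z9 -> Z10 <- Z4 -> Z7
  P6: Z3 <- Z12 -> Z5 <- Z9 -> Z10 <- Z1 -> Z7
Each backdoor path contains an unconditioned collider, so every path is already blocked with the empty conditioning set:
  P1: blocked at collider Z5 (neither it nor any descendant is in the conditioning set).
  P2: blocked at collider Z5 (neither it nor any descendant is in the conditioning set).
  P3: blocked at collider Z5 (neither it nor any descendant is in the conditioning set).
  P4: blocked at collider Z5 (neither it nor any descendant is in the conditioning set).
  P5: blocked at collider Z5 (neither it nor any descendant is in the conditioning set).
  P6: blocked at collider Z5 (neither it nor any descendant is in the conditioning set).
The empty set is therefore the unique smallest valid set.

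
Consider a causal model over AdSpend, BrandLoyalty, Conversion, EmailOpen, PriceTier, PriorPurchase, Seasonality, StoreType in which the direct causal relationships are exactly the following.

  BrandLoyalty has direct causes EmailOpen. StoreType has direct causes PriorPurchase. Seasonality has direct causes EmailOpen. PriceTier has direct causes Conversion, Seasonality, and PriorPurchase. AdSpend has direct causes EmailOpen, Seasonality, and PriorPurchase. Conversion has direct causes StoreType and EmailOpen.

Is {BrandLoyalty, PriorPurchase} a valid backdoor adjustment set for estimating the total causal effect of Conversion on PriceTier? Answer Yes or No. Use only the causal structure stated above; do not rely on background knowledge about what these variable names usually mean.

No

Backdoor paths from Conversion to PriceTier (paths whose first edge points into Conversion):
  P1: Conversion <- EmailOpen -> Seasonality -> PriceTier
  P2: Conversion <- EmailOpen -> Seasonality -> AdSpend <- PriorPurchase -> PriceTier
  P3: Conversion <- EmailOpen -> AdSpend <- PriorPurchase -> PriceTier
  P4: Conversion <- EmailOpen -> AdSpend <- Seasonality -> PriceTier
  P5: Conversion <- StoreType <- PriorPurchase -> PriceTier
  P6: Conversion <- StoreType <- PriorPurchase -> AdSpend <- EmailOpen -> Seasonality -> PriceTier
  P7: Conversion <- StoreType <- PriorPurchase -> AdSpend <- Seasonality -> PriceTier
Condition 1 (no descendant of Conversion in the set): holds — descendants of Conversion are {PriceTier}; none are in {BrandLoyalty, PriorPurchase}.
Condition 2 (every backdoor path blocked by {BrandLoyalty, PriorPurchase}):
  P1: open — no interior node is in the conditioning set.
  P2: blocked at collider AdSpend (neither it nor any descendant is in the conditioning set).
  P3: blocked at collider AdSpend (neither it nor any descendant is in the conditioning set).
  P4: blocked at collider AdSpend (neither it nor any descendant is in the conditioning set).
  P5: blocked at fork node PriorPurchase ∈ conditioning set.
  P6: blocked at fork node PriorPurchase ∈ conditioning set.
  P7: blocked at fork node PriorPurchase ∈ conditioning set.
{BrandLoyalty, PriorPurchase} does not satisfy the backdoor criterion.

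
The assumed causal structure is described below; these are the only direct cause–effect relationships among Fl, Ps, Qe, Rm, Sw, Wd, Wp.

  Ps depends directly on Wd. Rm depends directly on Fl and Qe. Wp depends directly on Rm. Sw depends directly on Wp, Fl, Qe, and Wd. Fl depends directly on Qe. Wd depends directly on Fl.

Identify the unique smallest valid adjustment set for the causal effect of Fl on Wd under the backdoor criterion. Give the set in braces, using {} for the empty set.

{}

Variables eligible for adjustment (non-descendants of Fl, excluding Fl and Wd): {Qe}.
Backdoor paths from Fl to Wd:
  P1: Fl <- Qe -> Rm -> Wp -> Sw <- Wd
  P2: Fl <- Qe -> Sw <- Wd
Each backdoor path contains an unconditioned collider, so every path is already blocked with the empty conditioning set:
  P1: blocked at collider Sw (neither it nor any descendant is in the conditioning set).
  P2: blocked at collider Sw (neither it nor any descendant is in the conditioning set).
The empty set is therefore the unique smallest valid set.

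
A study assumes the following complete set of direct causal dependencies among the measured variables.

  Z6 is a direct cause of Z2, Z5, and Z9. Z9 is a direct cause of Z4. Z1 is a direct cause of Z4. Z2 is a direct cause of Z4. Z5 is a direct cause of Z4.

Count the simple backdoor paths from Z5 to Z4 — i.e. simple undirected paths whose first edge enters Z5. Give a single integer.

A backdoor path from Z5 to Z4 is any simple undirected path whose first edge points into Z5 (i.e. leaves Z5 via a parent).
Parents of Z5: {Z6}.
Enumerating:
  P1: Z5 <- Z6 -> Z2 -> Z4
  P2: Z5 <- Z6 -> Z9 -> Z4
That exhausts the simple backdoor paths. Count: 2.

2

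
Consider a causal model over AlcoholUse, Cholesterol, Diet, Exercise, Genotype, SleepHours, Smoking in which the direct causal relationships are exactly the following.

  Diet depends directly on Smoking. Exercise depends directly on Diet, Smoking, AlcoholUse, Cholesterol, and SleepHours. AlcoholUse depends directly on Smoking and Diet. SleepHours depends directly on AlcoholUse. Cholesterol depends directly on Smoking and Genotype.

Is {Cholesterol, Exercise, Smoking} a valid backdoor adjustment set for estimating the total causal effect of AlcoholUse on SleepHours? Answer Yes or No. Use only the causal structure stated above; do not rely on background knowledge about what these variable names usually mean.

Backdoor paths from AlcoholUse to SleepHours (paths whose first edge points into AlcoholUse):
  P1: AlcoholUse <- Smoking -> Diet -> Exercise <- SleepHours
  P2: AlcoholUse <- Smoking -> Cholesterol -> Exercise <- SleepHours
  P3: AlcoholUse <- Smoking -> Exercise <- SleepHours
  P4: AlcoholUse <- Diet <- Smoking -> Cholesterol -> Exercise <- SleepHours
  P5: AlcoholUse <- Diet <- Smoking -> Exercise <- SleepHours
  P6: AlcoholUse <- Diet -> Exercise <- SleepHours
Condition 1 (no descendant of AlcoholUse in the set): FAILS — Exercise is a descendant of AlcoholUse.
Condition 2 (every backdoor path blocked by {Cholesterol, Exercise, Smoking}):
  P1: blocked at fork node Smoking ∈ conditioning set.
  P2: blocked at fork node Smoking ∈ conditioning set.
  P3: blocked at fork node Smoking ∈ conditioning set.
  P4: blocked at fork node Smoking ∈ conditioning set.
  P5: blocked at fork node Smoking ∈ conditioning set.
  P6: open — collider(s) Exercise are conditioned on (or have a conditioned descendant) and no non-collider on the path is in the set.
{Cholesterol, Exercise, Smoking} does not satisfy the backdoor criterion.

No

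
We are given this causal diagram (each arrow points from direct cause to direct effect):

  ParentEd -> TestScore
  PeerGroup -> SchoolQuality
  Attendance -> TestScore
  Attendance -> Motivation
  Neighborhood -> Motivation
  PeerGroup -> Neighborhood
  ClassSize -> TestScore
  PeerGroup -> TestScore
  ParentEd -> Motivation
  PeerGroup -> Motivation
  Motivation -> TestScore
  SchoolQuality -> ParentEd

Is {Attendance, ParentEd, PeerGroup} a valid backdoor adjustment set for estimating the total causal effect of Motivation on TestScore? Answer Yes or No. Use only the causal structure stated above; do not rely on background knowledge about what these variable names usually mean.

Yes

Backdoor paths from Motivation to TestScore (paths whose first edge points into Motivation):
  P1: Motivation <- PeerGroup -> SchoolQuality -> ParentEd -> TestScore
  P2: Motivation <- PeerGroup -> TestScore
  P3: Motivation <- ParentEd <- SchoolQuality <- PeerGroup -> TestScore
  P4: Motivation <- ParentEd -> TestScore
  P5: Motivation <- Attendance -> TestScore
  P6: Motivation <- Neighborhood <- PeerGroup -> SchoolQuality -> ParentEd -> TestScore
  P7: Motivation <- Neighborhood <- PeerGroup -> TestScore
Condition 1 (no descendant of Motivation in the set): holds — descendants of Motivation are {TestScore}; none are in {Attendance, ParentEd, PeerGroup}.
Condition 2 (every backdoor path blocked by {Attendance, ParentEd, PeerGroup}):
  P1: blocked at fork node PeerGroup ∈ conditioning set.
  P2: blocked at fork node PeerGroup ∈ conditioning set.
  P3: blocked at chain node ParentEd ∈ conditioning set.
  P4: blocked at fork node ParentEd ∈ conditioning set.
  P5: blocked at fork node Attendance ∈ conditioning set.
  P6: blocked at fork node PeerGroup ∈ conditioning set.
  P7: blocked at fork node PeerGroup ∈ conditioning set.
{Attendance, ParentEd, PeerGroup} satisfies the backdoor criterion.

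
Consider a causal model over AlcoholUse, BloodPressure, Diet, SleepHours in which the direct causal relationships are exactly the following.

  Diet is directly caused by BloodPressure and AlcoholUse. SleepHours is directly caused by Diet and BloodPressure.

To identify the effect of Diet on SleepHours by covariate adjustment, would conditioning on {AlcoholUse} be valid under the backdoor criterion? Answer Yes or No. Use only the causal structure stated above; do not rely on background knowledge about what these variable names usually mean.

Backdoor paths from Diet to SleepHours (paths whose first edge points into Diet):
  P1: Diet <- BloodPressure -> SleepHours
Condition 1 (no descendant of Diet in the set): holds — descendants of Diet are {SleepHours}; none are in {AlcoholUse}.
Condition 2 (every backdoor path blocked by {AlcoholUse}):
  P1: open — no interior node is in the conditioning set.
{AlcoholUse} does not satisfy the backdoor criterion.

No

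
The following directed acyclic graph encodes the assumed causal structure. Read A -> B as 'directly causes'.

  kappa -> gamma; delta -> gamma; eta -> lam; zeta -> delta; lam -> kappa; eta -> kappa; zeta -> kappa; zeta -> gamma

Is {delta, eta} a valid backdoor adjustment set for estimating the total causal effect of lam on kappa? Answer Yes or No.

Backdoor paths from lam to kappa (paths whose first edge points into lam):
  P1: lam <- eta -> kappa
Condition 1 (no descendant of lam in the set): holds — descendants of lam are {gamma, kappa}; none are in {delta, eta}.
Condition 2 (every backdoor path blocked by {delta, eta}):
  P1: blocked at fork node eta ∈ conditioning set.
{delta, eta} satisfies the backdoor criterion.

Yes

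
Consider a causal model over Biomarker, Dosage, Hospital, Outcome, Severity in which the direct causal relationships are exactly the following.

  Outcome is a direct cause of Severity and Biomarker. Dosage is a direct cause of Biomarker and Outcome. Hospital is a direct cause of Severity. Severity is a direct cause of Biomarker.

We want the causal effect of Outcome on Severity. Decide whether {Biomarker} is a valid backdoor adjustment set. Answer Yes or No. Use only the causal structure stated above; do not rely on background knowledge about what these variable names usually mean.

Backdoor paths from Outcome to Severity (paths whose first edge points into Outcome):
  P1: Outcome <- Dosage -> Biomarker <- Severity
Condition 1 (no descendant of Outcome in the set): FAILS — Biomarker is a descendant of Outcome.
Condition 2 (every backdoor path blocked by {Biomarker}):
  P1: open — collider(s) Biomarker are conditioned on (or have a conditioned descendant) and no non-collider on the path is in the set.
{Biomarker} does not satisfy the backdoor criterion.

No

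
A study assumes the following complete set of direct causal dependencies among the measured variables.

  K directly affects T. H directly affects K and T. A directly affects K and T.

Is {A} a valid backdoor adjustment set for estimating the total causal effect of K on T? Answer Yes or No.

No

Backdoor paths from K to T (paths whose first edge points into K):
  P1: K <- A -> T
  P2: K <- H -> T
Condition 1 (no descendant of K in the set): holds — descendants of K are {T}; none are in {A}.
Condition 2 (every backdoor path blocked by {A}):
  P1: blocked at fork node A ∈ conditioning set.
  P2: open — no interior node is in the conditioning set.
{A} does not satisfy the backdoor criterion.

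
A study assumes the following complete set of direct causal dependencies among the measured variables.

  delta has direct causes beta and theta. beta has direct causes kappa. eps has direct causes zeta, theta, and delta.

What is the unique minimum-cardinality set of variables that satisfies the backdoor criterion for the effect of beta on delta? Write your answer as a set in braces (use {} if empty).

Variables eligible for adjustment (non-descendants of beta, excluding beta and delta): {kappa, theta, zeta}.
Backdoor paths from beta to delta:
  (none)
With no backdoor paths the empty set already satisfies the criterion, and it is trivially minimal.

{}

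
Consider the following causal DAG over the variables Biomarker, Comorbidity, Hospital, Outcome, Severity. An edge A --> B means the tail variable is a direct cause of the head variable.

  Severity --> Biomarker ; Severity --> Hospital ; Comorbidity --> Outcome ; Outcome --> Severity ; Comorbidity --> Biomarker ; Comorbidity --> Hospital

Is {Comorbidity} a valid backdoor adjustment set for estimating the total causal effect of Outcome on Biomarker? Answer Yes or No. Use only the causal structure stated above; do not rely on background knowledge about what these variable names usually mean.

Backdoor paths from Outcome to Biomarker (paths whose first edge points into Outcome):
  P1: Outcome <- Comorbidity -> Biomarker
  P2: Outcome <- Comorbidity -> Hospital <- Severity -> Biomarker
Condition 1 (no descendant of Outcome in the set): holds — descendants of Outcome are {Biomarker, Hospital, Severity}; none are in {Comorbidity}.
Condition 2 (every backdoor path blocked by {Comorbidity}):
  P1: blocked at fork node Comorbidity ∈ conditioning set.
  P2: blocked at fork node Comorbidity ∈ conditioning set.
{Comorbidity} satisfies the backdoor criterion.

Yes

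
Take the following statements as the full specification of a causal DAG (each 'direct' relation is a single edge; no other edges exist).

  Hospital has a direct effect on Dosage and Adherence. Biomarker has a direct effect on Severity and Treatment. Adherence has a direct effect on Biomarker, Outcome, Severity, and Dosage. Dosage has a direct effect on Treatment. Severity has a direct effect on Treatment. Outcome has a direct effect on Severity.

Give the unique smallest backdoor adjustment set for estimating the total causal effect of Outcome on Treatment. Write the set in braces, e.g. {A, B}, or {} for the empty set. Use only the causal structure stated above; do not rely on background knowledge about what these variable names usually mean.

{Adherence}

Variables eligible for adjustment (non-descendants of Outcome, excluding Outcome and Treatment): {Adherence, Biomarker, Dosage, Hospital}.
Backdoor paths from Outcome to Treatment:
  P1: Outcome <- Adherence <- Hospital -> Dosage -> Treatment
  P2: Outcome <- Adherence -> Biomarker -> Severity -> Treatment
  P3: Outcome <- Adherence -> Biomarker -> Treatment
  P4: Outcome <- Adherence -> Severity <- Biomarker -> Treatment
  P5: Outcome <- Adherence -> Severity -> Treatment
  P6: Outcome <- Adherence -> Dosage -> Treatment
The empty set is not sufficient: P1 (Outcome <- Adherence <- Hospital -> Dosage -> Treatment) has no collider blocking it and no conditioned non-collider, so it is open.
Try {Adherence}:
  P1: blocked at chain node Adherence ∈ conditioning set.
  P2: blocked at fork node Adherence ∈ conditioning set.
  P3: blocked at fork node Adherence ∈ conditioning set.
  P4: blocked at fork node Adherence ∈ conditioning set.
  P5: blocked at fork node Adherence ∈ conditioning set.
  P6: blocked at fork node Adherence ∈ conditioning set.
{Adherence} contains no descendant of Outcome and blocks every backdoor path.
No other singleton works — e.g. {Hospital} leaves P2 open — so {Adherence} is the unique smallest valid adjustment set.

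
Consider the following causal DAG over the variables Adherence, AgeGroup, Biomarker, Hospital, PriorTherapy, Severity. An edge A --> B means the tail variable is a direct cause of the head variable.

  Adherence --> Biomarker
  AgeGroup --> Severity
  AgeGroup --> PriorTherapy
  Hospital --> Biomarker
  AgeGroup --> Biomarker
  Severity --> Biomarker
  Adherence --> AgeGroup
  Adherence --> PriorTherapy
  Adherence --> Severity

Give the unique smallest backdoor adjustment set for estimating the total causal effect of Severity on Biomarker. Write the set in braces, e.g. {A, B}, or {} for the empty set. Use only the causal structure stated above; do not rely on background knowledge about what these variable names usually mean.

{Adherence, AgeGroup}

Variables eligible for adjustment (non-descendants of Severity, excluding Severity and Biomarker): {Adherence, AgeGroup, Hospital, PriorTherapy}.
Backdoor paths from Severity to Biomarker:
  P1: Severity <- Adherence -> AgeGroup -> Biomarker
  P2: Severity <- Adherence -> Biomarker
  P3: Severity <- Adherence -> PriorTherapy <- AgeGroup -> Biomarker
  P4: Severity <- AgeGroup <- Adherence -> Biomarker
  P5: Severity <- AgeGroup -> Biomarker
  P6: Severity <- AgeGroup -> PriorTherapy <- Adherence -> Biomarker
The empty set is not sufficient: P1 (Severity <- Adherence -> AgeGroup -> Biomarker) has no collider blocking it and no conditioned non-collider, so it is open.
Try {Adherence, AgeGroup}:
  P1: blocked at fork node Adherence ∈ conditioning set.
  P2: blocked at fork node Adherence ∈ conditioning set.
  P3: blocked at fork node Adherence ∈ conditioning set.
  P4: blocked at chain node AgeGroup ∈ conditioning set.
  P5: blocked at fork node AgeGroup ∈ conditioning set.
  P6: blocked at fork node AgeGroup ∈ conditioning set.
{Adherence, AgeGroup} contains no descendant of Severity and blocks every backdoor path.
Every element of {Adherence, AgeGroup} is needed (dropping Adherence leaves P2 open; dropping AgeGroup leaves P5 open), so no proper subset is valid.
Among all size-2 subsets of the eligible variables, only {Adherence, AgeGroup} blocks every backdoor path, so it is the unique smallest valid adjustment set.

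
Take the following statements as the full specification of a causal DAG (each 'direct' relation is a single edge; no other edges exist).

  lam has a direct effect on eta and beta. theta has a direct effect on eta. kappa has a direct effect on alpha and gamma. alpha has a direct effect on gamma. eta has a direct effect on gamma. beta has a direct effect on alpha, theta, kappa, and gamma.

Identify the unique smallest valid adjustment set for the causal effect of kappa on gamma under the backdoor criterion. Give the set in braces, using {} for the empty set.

{beta}

Variables eligible for adjustment (non-descendants of kappa, excluding kappa and gamma): {beta, eta, lam, theta}.
Backdoor paths from kappa to gamma:
  P1: kappa <- beta <- lam -> eta -> gamma
  P2: kappa <- beta -> theta -> eta -> gamma
  P3: kappa <- beta -> alpha -> gamma
  P4: kappa <- beta -> gamma
The empty set is not sufficient: P1 (kappa <- beta <- lam -> eta -> gamma) has no collider blocking it and no conditioned non-collider, so it is open.
Try {beta}:
  P1: blocked at chain node beta ∈ conditioning set.
  P2: blocked at fork node beta ∈ conditioning set.
  P3: blocked at fork node beta ∈ conditioning set.
  P4: blocked at fork node beta ∈ conditioning set.
{beta} contains no descendant of kappa and blocks every backdoor path.
No other singleton works — e.g. {lam} leaves P2 open — so {beta} is the unique smallest valid adjustment set.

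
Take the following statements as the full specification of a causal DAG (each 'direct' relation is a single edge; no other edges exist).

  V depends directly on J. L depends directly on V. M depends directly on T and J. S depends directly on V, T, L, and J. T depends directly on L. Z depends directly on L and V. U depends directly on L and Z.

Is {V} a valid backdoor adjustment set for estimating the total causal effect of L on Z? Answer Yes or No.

Backdoor paths from L to Z (paths whose first edge points into L):
  P1: L <- V -> Z
Condition 1 (no descendant of L in the set): holds — descendants of L are {M, S, T, U, Z}; none are in {V}.
Condition 2 (every backdoor path blocked by {V}):
  P1: blocked at fork node V ∈ conditioning set.
{V} satisfies the backdoor criterion.

Yes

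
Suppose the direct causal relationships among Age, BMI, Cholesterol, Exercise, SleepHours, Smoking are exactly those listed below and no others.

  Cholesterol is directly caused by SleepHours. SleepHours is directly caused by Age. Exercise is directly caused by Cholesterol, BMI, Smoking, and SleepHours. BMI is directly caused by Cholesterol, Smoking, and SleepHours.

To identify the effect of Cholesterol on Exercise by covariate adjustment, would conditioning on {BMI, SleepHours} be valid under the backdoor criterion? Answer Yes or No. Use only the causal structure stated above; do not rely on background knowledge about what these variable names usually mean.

Backdoor paths from Cholesterol to Exercise (paths whose first edge points into Cholesterol):
  P1: Cholesterol <- SleepHours -> BMI <- Smoking -> Exercise
  P2: Cholesterol <- SleepHours -> BMI -> Exercise
  P3: Cholesterol <- SleepHours -> Exercise
Condition 1 (no descendant of Cholesterol in the set): FAILS — BMI is a descendant of Cholesterol.
Condition 2 (every backdoor path blocked by {BMI, SleepHours}):
  P1: blocked at fork node SleepHours ∈ conditioning set.
  P2: blocked at fork node SleepHours ∈ conditioning set.
  P3: blocked at fork node SleepHours ∈ conditioning set.
{BMI, SleepHours} does not satisfy the backdoor criterion.

No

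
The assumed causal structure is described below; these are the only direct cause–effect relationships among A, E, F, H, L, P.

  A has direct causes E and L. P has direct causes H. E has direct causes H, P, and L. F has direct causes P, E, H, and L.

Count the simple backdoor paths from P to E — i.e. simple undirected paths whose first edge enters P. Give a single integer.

A backdoor path from P to E is any simple undirected path whose first edge points into P (i.e. leaves P via a parent).
Parents of P: {H}.
Enumerating:
  P1: P <- H -> E
  P2: P <- H -> F <- L -> E
  P3: P <- H -> F <- L -> A <- E
  P4: P <- H -> F <- E
That exhausts the simple backdoor paths. Count: 4.

4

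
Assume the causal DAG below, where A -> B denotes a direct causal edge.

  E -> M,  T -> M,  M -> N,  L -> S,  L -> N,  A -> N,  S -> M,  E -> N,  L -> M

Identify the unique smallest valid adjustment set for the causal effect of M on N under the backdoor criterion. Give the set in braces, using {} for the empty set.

{E, L}

Variables eligible for adjustment (non-descendants of M, excluding M and N): {A, E, L, S, T}.
Backdoor paths from M to N:
  P1: M <- L -> N
  P2: M <- E -> N
  P3: M <- S <- L -> N
The empty set is not sufficient: P1 (M <- L -> N) has no collider blocking it and no conditioned non-collider, so it is open.
Try {E, L}:
  P1: blocked at fork node L ∈ conditioning set.
  P2: blocked at fork node E ∈ conditioning set.
  P3: blocked at fork node L ∈ conditioning set.
{E, L} contains no descendant of M and blocks every backdoor path.
Every element of {E, L} is needed (dropping E leaves P2 open; dropping L leaves P1 open), so no proper subset is valid.
Among all size-2 subsets of the eligible variables, only {E, L} blocks every backdoor path, so it is the unique smallest valid adjustment set.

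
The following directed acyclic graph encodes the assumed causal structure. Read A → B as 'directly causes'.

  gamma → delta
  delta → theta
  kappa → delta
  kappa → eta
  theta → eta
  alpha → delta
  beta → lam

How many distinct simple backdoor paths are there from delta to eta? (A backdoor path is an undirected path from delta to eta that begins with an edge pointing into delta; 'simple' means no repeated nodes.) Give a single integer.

1

A backdoor path from delta to eta is any simple undirected path whose first edge points into delta (i.e. leaves delta via a parent).
Parents of delta: {alpha, gamma, kappa}.
Enumerating:
  P1: delta <- kappa -> eta
That exhausts the simple backdoor paths. Count: 1.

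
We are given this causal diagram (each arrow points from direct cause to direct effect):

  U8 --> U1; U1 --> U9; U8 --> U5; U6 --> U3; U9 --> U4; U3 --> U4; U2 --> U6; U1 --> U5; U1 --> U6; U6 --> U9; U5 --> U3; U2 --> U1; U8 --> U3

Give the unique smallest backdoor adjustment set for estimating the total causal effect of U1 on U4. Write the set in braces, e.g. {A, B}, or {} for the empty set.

Variables eligible for adjustment (non-descendants of U1, excluding U1 and U4): {U2, U8}.
Backdoor paths from U1 to U4:
  P1: U1 <- U8 -> U5 -> U3 <- U6 -> U9 -> U4
  P2: U1 <- U8 -> U5 -> U3 -> U4
  P3: U1 <- U8 -> U3 <- U6 -> U9 -> U4
  P4: U1 <- U8 -> U3 -> U4
  P5: U1 <- U2 -> U6 -> U9 -> U4
  P6: U1 <- U2 -> U6 -> U3 -> U4
The empty set is not sufficient: P2 (U1 <- U8 -> U5 -> U3 -> U4) has no collider blocking it and no conditioned non-collider, so it is open.
Try {U2, U8}:
  P1: blocked at fork node U8 ∈ conditioning set.
  P2: blocked at fork node U8 ∈ conditioning set.
  P3: blocked at fork node U8 ∈ conditioning set.
  P4: blocked at fork node U8 ∈ conditioning set.
  P5: blocked at fork node U2 ∈ conditioning set.
  P6: blocked at fork node U2 ∈ conditioning set.
{U2, U8} contains no descendant of U1 and blocks every backdoor path.
Every element of {U2, U8} is needed (dropping U2 leaves P5 open; dropping U8 leaves P2 open), so no proper subset is valid.
Among all size-2 subsets of the eligible variables, only {U2, U8} blocks every backdoor path, so it is the unique smallest valid adjustment set.

{U2, U8}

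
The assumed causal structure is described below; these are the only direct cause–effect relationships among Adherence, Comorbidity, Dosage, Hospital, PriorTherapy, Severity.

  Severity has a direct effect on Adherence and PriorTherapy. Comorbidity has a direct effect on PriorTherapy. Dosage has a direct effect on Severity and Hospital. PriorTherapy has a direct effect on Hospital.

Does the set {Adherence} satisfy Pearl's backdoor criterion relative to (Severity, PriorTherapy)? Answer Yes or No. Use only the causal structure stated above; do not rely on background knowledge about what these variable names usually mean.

Backdoor paths from Severity to PriorTherapy (paths whose first edge points into Severity):
  P1: Severity <- Dosage -> Hospital <- PriorTherapy
Condition 1 (no descendant of Severity in the set): FAILS — Adherence is a descendant of Severity.
Condition 2 (every backdoor path blocked by {Adherence}):
  P1: blocked at collider Hospital (neither it nor any descendant is in the conditioning set).
{Adherence} does not satisfy the backdoor criterion.

No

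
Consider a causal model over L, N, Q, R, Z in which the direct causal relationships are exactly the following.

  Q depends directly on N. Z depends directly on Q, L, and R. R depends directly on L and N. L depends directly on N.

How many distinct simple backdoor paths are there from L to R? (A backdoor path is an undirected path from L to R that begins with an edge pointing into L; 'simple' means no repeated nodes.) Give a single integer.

2

A backdoor path from L to R is any simple undirected path whose first edge points into L (i.e. leaves L via a parent).
Parents of L: {N}.
Enumerating:
  P1: L <- N -> R
  P2: L <- N -> Q -> Z <- R
That exhausts the simple backdoor paths. Count: 2.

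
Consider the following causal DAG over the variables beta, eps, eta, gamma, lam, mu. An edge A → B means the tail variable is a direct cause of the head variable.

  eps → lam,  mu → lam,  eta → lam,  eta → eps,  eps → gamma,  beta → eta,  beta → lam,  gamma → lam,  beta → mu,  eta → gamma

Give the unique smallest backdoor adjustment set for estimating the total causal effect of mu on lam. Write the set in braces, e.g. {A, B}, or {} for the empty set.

{beta}

Variables eligible for adjustment (non-descendants of mu, excluding mu and lam): {beta, eps, eta, gamma}.
Backdoor paths from mu to lam:
  P1: mu <- beta -> eta -> eps -> gamma -> lam
  P2: mu <- beta -> eta -> eps -> lam
  P3: mu <- beta -> eta -> gamma <- eps -> lam
  P4: mu <- beta -> eta -> gamma -> lam
  P5: mu <- beta -> eta -> lam
  P6: mu <- beta -> lam
The empty set is not sufficient: P1 (mu <- beta -> eta -> eps -> gamma -> lam) has no collider blocking it and no conditioned non-collider, so it is open.
Try {beta}:
  P1: blocked at fork node beta ∈ conditioning set.
  P2: blocked at fork node beta ∈ conditioning set.
  P3: blocked at fork node beta ∈ conditioning set.
  P4: blocked at fork node beta ∈ conditioning set.
  P5: blocked at fork node beta ∈ conditioning set.
  P6: blocked at fork node beta ∈ conditioning set.
{beta} contains no descendant of mu and blocks every backdoor path.
No other singleton works — e.g. {eta} leaves P6 open — so {beta} is the unique smallest valid adjustment set.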